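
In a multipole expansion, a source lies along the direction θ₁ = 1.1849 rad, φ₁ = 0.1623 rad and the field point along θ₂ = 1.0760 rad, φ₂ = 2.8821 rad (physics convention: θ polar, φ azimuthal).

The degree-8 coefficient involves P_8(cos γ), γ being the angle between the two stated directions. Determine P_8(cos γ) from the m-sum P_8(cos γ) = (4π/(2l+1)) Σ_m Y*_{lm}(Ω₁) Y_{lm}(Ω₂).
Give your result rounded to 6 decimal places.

Expand P_8 via completeness: Σ_{m} conj(Y_{8,m}) at Ω₁ times Y_{8,m} at Ω₂ —
  m=-8: Y*=+0.075267+0.269446i  Y=-0.089758+0.162311i  product -0.050490-0.011968i
  m=-7: Y*=+0.191461+0.412348i  Y=+0.097350-0.388289i  product +0.178749-0.034200i
  m=-6: Y*=+0.150543+0.221472i  Y=+0.005766+0.416589i  product -0.091395+0.063992i
  m=-5: Y*=-0.125830-0.132576i  Y=-0.021035-0.075032i  product -0.007301+0.012230i
  m=-4: Y*=-0.273739-0.207752i  Y=-0.160582-0.272302i  product -0.012614+0.107901i
  m=-3: Y*=+0.022952+0.012151i  Y=+0.177076+0.174642i  product +0.001942+0.006160i
  m=-2: Y*=+0.317930+0.106984i  Y=+0.175665+0.100343i  product +0.045114+0.050695i
  m=-1: Y*=+0.039413+0.006453i  Y=-0.283852-0.075357i  product -0.010701-0.004802i
  m=+0: Y*=-0.326932-0.000000i  Y=-0.162125+0.000000i  product +0.053004+0.000000i
  m=+1: Y*=-0.039413+0.006453i  Y=+0.283852-0.075357i  product -0.010701+0.004802i
  m=+2: Y*=+0.317930-0.106984i  Y=+0.175665-0.100343i  product +0.045114-0.050695i
  m=+3: Y*=-0.022952+0.012151i  Y=-0.177076+0.174642i  product +0.001942-0.006160i
  m=+4: Y*=-0.273739+0.207752i  Y=-0.160582+0.272302i  product -0.012614-0.107901i
  m=+5: Y*=+0.125830-0.132576i  Y=+0.021035-0.075032i  product -0.007301-0.012230i
  m=+6: Y*=+0.150543-0.221472i  Y=+0.005766-0.416589i  product -0.091395-0.063992i
  m=+7: Y*=-0.191461+0.412348i  Y=-0.097350-0.388289i  product +0.178749+0.034200i
  m=+8: Y*=+0.075267-0.269446i  Y=-0.089758-0.162311i  product -0.050490+0.011968i
Total Σ_m = +0.159613+0.000000i. Multiply by 0.739198: +0.117986+0.000000i. P_8(cos γ) = 0.117986

0.117986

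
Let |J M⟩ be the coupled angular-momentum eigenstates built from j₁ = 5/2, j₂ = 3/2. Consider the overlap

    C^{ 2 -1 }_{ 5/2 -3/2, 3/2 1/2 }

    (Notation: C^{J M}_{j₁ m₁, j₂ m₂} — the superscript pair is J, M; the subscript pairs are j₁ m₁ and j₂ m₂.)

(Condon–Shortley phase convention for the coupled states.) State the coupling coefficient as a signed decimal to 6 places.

√[5·2!3!1!/7! · 1!4!2!1!1!3!] = √(24/7)
  +(−1)^1/∏(1,1,3,1,0,0)! = -1/6  (running -1/6)
  +(−1)^2/∏(2,0,2,0,1,1)! = 1/4  (running 1/12)
⟨..|..⟩ = √(24/7)·(1/12) = +0.154303

+0.154303  (= +√(1/42))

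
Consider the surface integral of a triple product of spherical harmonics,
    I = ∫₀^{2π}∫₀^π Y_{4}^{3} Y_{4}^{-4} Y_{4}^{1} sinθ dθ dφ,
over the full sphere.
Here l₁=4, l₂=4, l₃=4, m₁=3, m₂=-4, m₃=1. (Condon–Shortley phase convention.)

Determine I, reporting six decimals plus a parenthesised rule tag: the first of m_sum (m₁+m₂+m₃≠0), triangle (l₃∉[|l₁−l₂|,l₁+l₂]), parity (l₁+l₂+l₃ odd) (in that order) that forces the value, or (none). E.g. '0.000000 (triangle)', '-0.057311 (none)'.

-0.168431 (none)

Rules hold: Σm=0, L=12 even, 0≤4≤8.
N = 9·9·9 = 729
Δ = 4!·4!·4!/13! = 1/450450
Racah Σ t=0..4: t=0:+1/13824 t=1:−1/216 t=2:+1/64 t=3:−1/216 t=4:+1/13824 = 5/768
⇒ 3j(4 4 4; 0 0 0)² = 18/1001, sgn +1
Racah Σ t=0..0: t=0:+1/3456 = 1/3456
⇒ 3j(4 4 4; 3 -4 1)² = 35/1287, sgn -1
4πI² = N·(3j₀)²·(3jₘ)² = 7290/20449
I = -1·√(0.356497/4π) = -0.16843130
No selection rule forces the value: the integral is nonzero (none).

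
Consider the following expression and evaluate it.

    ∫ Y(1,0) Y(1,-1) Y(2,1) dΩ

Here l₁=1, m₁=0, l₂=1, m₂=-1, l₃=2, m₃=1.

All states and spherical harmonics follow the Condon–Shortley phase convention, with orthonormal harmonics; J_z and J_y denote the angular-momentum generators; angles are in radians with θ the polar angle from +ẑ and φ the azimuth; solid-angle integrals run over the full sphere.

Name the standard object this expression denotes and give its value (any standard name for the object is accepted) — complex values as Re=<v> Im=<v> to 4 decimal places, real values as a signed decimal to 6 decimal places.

Gaunt coefficient, -0.218510

This is a Gaunt coefficient — the integral of a triple product of spherical harmonics over the sphere.
Checks pass: Σm=0; 4 even; l₃=2∈[0,2].
(2·1+1)(2·1+1)(2·2+1) = 45
Δ: 0! 2! 2! / 5! → 1/30
sum: t=0:+1/1 = 1/1
3j²(1 1 2; 0 0 0) = Δ·Π!·Σ² = 2/15  (sign +1)
sum: t=0:+1/2 = 1/2
3j²(1 1 2; 0 -1 1) = Δ·Π!·Σ² = 1/10  (sign -1)
combine: 4πI² = 45·2/15·1/10 = 3/5
take √, sign -1: I = -0.21850969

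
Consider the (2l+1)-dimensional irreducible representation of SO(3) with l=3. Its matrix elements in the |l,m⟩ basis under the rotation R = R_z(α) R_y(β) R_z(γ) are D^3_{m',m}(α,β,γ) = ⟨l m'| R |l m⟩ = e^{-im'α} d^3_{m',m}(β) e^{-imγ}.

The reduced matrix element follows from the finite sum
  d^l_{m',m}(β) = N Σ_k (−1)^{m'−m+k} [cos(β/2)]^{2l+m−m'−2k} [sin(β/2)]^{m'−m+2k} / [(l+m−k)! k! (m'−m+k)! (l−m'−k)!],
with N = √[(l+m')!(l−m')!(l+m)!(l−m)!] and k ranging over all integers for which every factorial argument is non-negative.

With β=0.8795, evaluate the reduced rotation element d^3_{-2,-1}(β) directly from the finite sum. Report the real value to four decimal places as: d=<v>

d=0.4551

d^3_{-2,-1}(β=0.8795) via the finite sum:
c=cos(0.879500/2)=0.904858, s=sin(0.879500/2)=0.425713; N=√[1·120·2·24]=75.894664
The bounds max(0,m−m')=1 and min(l+m,l−m')=2 give 2 terms
  k=1: (−1)^0·75.8947/(24)·0.9049^5·0.4257^1 = +0.816619
  k=2: (−1)^1·75.8947/(12)·0.9049^3·0.4257^3 = -0.361512
d^3_{-2,-1}(0.8795) = +0.816619 -0.361512 = +0.455107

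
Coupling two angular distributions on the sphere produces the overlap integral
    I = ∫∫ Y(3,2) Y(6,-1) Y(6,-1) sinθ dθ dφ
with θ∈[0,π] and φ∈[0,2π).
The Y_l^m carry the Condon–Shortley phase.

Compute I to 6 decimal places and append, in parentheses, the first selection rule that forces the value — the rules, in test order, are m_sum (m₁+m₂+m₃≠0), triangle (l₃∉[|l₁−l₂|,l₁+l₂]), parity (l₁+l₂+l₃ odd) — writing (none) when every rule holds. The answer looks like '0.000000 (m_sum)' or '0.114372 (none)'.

L=15 odd ⇒ parity kills the (l;000) factor ⇒ I = 0

0.000000 (parity)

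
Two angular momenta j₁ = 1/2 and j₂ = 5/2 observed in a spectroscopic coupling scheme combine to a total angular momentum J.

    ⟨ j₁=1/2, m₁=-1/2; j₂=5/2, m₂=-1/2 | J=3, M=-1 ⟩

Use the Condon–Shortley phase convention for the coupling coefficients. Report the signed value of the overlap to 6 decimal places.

√[7·0!1!5!/7! · 0!1!2!3!2!4!] = √(96)
  +(−1)^0/∏(0,0,1,2,0,3)! = 1/12  (running 1/12)
⟨..|..⟩ = √(96)·(1/12) = +0.816497

+0.816497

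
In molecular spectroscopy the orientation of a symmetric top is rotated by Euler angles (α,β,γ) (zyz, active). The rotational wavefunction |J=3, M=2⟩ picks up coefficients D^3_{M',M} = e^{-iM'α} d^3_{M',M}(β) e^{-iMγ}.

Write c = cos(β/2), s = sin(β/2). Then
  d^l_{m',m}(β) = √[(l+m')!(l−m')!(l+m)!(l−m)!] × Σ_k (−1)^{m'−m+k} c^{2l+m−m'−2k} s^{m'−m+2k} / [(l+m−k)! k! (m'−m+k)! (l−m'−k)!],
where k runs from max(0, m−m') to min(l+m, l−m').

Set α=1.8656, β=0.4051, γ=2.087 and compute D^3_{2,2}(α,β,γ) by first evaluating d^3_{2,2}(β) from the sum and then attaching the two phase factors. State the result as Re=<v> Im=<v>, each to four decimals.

Split into d^3_{2,2}(β=0.4051) × two z-phases.
Half-angle: c=0.979557, s=0.201168. N=√(120·1·120·1)=120.000000
The bounds max(0,m−m')=0 and min(l+m,l−m')=1 give 2 terms
  k=0: (−1)^0·120.0000/(120)·0.9796^6·0.2012^0 = +0.883441
  k=1: (−1)^1·120.0000/(24)·0.9796^4·0.2012^2 = -0.186297
d^3_{2,2}(0.4051) = +0.883441 -0.186297 = +0.697144
Attach z-rotation phases: D = e^{-i(2)(1.8656)}·(+0.697144)·e^{-i(2)(2.0870)} = -0.035691-0.696230i

Re=-0.0357 Im=-0.6962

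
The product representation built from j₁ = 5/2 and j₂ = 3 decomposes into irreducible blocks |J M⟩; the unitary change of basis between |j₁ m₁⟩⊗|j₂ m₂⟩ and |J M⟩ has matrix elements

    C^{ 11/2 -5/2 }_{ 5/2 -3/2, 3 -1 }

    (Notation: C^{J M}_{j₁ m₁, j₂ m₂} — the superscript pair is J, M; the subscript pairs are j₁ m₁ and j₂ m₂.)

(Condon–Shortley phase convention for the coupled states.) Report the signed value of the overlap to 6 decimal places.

+0.674200  (= +√(5/11))

triangle: 0!·5!·6!/12! = 86400/479001600
(j±m)!: 1!·4!·2!·4!·3!·8! = 278691840
prefactor² = (2J+1)·Δ·N² = 6635520/11
  k=0: +1/(0!·0!·4!·2!·1!·4!) = 1/1152
Σ = 1/1152  ⇒  CG² = 6635520/11·(1/1152)² = 5/11
CG = +√(5/11) = +0.674200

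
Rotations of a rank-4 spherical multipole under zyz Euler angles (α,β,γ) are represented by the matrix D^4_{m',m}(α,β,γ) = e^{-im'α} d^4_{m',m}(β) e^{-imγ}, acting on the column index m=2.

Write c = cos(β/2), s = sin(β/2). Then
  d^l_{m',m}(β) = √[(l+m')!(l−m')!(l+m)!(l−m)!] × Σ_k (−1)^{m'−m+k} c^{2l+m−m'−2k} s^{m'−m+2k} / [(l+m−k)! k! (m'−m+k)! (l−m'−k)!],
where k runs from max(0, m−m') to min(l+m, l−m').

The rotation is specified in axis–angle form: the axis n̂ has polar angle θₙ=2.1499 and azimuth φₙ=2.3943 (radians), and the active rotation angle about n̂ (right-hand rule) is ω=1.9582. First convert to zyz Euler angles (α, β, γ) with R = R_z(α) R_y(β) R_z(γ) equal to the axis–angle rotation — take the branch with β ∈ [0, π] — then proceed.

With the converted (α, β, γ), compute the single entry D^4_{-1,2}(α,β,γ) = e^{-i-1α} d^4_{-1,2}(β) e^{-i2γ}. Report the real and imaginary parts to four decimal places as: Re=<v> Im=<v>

Axis–angle → zyz. n̂ = (sinθₙcosφₙ, sinθₙsinφₙ, cosθₙ) = (-0.613932, +0.568840, -0.547274), ω = 1.9582.
R = I cosω + sinω [n̂]ₓ + (1−cosω) n̂n̂ᵀ gives
  R = [+0.141519, +0.025554, +0.989606; -0.987880, +0.068037, +0.139515; -0.063764, -0.997356, +0.034873]
β = atan2(√(R₁₃²+R₂₃²), R₃₃) = 1.535916; α = atan2(R₂₃, R₁₃) mod 2π = 0.140057; γ = atan2(R₃₂, −R₃₁) mod 2π = 4.776235
Split into d^4_{-1,2}(β=1.5359) × two z-phases.
c=cos(1.535916/2)=0.719331, s=sin(1.535916/2)=0.694668; N=√[6·120·720·2]=1018.233765
The bounds max(0,m−m')=3 and min(l+m,l−m')=5 give 3 terms
  k=3: (−1)^0·1018.2338/(72)·0.7193^5·0.6947^3 = +0.913039
  k=4: (−1)^1·1018.2338/(48)·0.7193^3·0.6947^5 = -1.277256
  k=5: (−1)^2·1018.2338/(240)·0.7193^1·0.6947^7 = +0.238235
d^4_{-1,2}(1.5359) = +0.913039 -1.277256 +0.238235 = -0.125982
Phases: e^{-i·(-1)·0.1401}=+0.990208+0.139600i, e^{-i·(2)·4.7762}=-0.991858+0.127346i ⇒ D=+0.125972+0.001558i

Re=0.1260 Im=0.0016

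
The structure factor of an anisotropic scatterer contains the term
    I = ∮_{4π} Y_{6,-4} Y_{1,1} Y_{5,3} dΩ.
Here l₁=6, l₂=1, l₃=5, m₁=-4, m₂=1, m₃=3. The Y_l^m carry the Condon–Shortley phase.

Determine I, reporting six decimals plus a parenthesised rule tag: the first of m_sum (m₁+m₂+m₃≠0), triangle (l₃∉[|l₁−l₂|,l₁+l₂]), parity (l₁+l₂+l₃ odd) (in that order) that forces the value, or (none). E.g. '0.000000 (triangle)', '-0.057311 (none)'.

0.274090 (none)

m-sum 0 ✓  L=12 even ✓  5≤5≤7 ✓
Π(2lᵢ+1) = 13×3×11 = 429
triangle coeff Δ(6,1,5) = 1/858
Σ_t [1,1]: t=1:−1/14400 = -1/14400
(3j)²=6/143 [(6 1 5; 0 0 0)], sign=+1
Σ_t [2,2]: t=2:+1/161280 = 1/161280
(3j)²=15/286 [(6 1 5; -4 1 3)], sign=+1
⇒ 4πI² = 135/143
I = (+1)√(135/143/(4π)) = 0.27409047
No selection rule forces the value: the integral is nonzero (none).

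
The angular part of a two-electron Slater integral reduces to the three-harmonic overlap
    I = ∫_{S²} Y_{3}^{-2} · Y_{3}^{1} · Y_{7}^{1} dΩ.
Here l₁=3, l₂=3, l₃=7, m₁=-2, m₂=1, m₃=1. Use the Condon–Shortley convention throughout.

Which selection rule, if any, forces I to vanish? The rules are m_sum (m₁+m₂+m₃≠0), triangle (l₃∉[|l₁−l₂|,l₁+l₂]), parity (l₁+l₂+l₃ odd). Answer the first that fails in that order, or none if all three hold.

triangle

azimuthal sum: -2 + 1 + 1 = 0  ✓
l₃ must lie in [0,6]; have l₃=7  ✗
L = 3 + 3 + 7 = 13 (odd)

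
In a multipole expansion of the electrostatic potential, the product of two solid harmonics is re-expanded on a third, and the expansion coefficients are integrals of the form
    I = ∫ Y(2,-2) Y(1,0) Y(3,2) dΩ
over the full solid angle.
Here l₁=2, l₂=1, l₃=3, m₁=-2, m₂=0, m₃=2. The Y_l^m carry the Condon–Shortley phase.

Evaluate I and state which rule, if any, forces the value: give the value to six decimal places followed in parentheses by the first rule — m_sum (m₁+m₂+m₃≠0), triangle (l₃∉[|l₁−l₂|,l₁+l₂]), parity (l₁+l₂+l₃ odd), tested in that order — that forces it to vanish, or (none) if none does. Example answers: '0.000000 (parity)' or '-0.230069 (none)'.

Rules hold: Σm=0, L=6 even, 1≤3≤3.
N = 5·3·7 = 105
Δ = 0!·4!·2!/7! = 1/105
Racah Σ t=0..0: t=0:+1/4 = 1/4
⇒ 3j(2 1 3; 0 0 0)² = 3/35, sgn -1
Racah Σ t=0..0: t=0:+1/24 = 1/24
⇒ 3j(2 1 3; -2 0 2)² = 1/21, sgn -1
4πI² = N·(3j₀)²·(3jₘ)² = 3/7
I = +1·√(0.428571/4π) = 0.18467439
No selection rule forces the value: the integral is nonzero (none).

0.184674 (none)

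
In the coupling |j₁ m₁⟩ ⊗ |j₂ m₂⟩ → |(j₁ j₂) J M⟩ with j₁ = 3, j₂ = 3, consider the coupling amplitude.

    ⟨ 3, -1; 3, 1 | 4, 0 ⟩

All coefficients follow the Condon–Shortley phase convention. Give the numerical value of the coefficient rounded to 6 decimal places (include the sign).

j₁+j₂−J=2  J+j₁−j₂=4  J−j₁+j₂=4  j₁+j₂+J+1=11
(j₁±m₁, j₂±m₂, J±M) = (2,4,4,2,4,4)
P² = 663552/1925
sum k=0..2:
  [0] +1/1152 = 1/1152
  [1] −1/36 = -1/36
  [2] +1/32 = 1/32
S = 5/1152
C² = P²·S² = 1/154 ; C = +0.080582

+√(1/154) = +0.080582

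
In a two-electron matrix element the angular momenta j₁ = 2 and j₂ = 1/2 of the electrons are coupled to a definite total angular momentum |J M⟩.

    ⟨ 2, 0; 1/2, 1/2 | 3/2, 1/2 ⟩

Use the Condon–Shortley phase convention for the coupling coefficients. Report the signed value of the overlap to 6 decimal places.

−√(2/5) ≈ -0.632456

√[4·1!3!0!/5! · 2!2!1!0!2!1!] = √(8/5)
  +(−1)^1/∏(1,0,1,0,2,0)! = -1/2  (running -1/2)
⟨..|..⟩ = √(8/5)·(-1/2) = -0.632456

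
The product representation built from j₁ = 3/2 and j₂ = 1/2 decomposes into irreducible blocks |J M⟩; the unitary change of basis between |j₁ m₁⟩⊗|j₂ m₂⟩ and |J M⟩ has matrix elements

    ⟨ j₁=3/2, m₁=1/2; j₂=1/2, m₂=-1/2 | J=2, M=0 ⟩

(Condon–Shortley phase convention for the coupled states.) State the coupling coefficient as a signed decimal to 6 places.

j₁+j₂−J=0  J+j₁−j₂=3  J−j₁+j₂=1  j₁+j₂+J+1=5
(j₁±m₁, j₂±m₂, J±M) = (2,1,0,1,2,2)
P² = 2
sum k=0..0:
  [0] +1/2 = 1/2
S = 1/2
C² = P²·S² = 1/2 ; C = +0.707107

+0.707107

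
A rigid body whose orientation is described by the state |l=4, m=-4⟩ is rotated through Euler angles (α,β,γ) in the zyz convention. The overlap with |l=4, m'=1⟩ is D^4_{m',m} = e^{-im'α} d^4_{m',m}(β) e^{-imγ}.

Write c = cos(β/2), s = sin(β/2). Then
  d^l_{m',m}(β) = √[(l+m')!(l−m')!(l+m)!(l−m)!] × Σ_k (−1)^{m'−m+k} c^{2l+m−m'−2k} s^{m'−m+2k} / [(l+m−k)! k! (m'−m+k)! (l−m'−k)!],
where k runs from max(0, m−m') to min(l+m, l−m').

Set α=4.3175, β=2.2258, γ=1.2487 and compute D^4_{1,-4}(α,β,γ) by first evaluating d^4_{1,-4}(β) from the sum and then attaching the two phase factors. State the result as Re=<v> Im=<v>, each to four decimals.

First d^4_{1,-4}(β=2.2258), then the phase factors e^{-i(1)α} and e^{-i(-4)γ}:
With c≡cos(β/2)=0.442062 and s≡sin(β/2)=0.896984, N=[120·6·1·40320]^{1/2}=5387.986637
Admissible k: 0..0 (factorial args all ≥0)
  k=0: (−1)^5·5387.9866/(720)·0.4421^3·0.8970^5 = -0.375378
d^4_{1,-4}(2.2258) = -0.375378
D = (-0.384706+0.923039i)·(-0.375378)·(+0.278672-0.960386i) = -0.292520-0.235246i

Re=-0.2925 Im=-0.2352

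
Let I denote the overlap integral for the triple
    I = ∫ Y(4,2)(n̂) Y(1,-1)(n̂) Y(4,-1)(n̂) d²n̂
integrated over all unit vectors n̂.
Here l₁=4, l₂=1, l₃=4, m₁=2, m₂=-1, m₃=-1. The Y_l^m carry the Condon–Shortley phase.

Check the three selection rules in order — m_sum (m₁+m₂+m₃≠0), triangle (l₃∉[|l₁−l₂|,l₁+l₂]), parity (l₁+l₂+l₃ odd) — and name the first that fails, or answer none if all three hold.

azimuthal sum: 2 − 1 − 1 = 0  ✓
3 ≤ 4 ≤ 5 (triangle on l)  ✓
L = 4 + 1 + 4 = 9 (odd)  ✗

parity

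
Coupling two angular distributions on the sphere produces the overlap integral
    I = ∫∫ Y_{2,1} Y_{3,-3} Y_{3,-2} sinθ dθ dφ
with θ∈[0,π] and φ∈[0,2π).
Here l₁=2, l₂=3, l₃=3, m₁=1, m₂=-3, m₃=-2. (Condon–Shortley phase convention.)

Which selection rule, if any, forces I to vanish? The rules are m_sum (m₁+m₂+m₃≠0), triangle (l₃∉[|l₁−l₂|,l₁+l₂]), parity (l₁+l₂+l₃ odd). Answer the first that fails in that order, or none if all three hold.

azimuthal sum: 1 − 3 − 2 = -4  ✗
1 ≤ 3 ≤ 5 (triangle on l)
L = 2 + 3 + 3 = 8 (even)

m_sum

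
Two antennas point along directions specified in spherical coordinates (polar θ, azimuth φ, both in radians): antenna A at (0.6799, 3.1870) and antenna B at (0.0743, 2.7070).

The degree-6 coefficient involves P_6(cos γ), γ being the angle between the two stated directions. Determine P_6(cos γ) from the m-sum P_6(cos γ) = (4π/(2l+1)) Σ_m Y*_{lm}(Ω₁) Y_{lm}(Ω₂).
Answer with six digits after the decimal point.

-0.409997

Term-by-term m-sum for l=6 (normalisation 4π/13 = 0.966644):
  m=-6: Y*=0.02874 + 0.00803j  Y=-0.00000 + 0.00000j  product -0.00000 + 0.00000j
  m=-5: Y*=-0.12456 - 0.02878j  Y=0.00000 - 0.00000j  product -0.00000 + 0.00000j
  m=-4: Y*=0.30989 + 0.05691j  Y=-0.00002 + 0.00011j  product -0.00001 + 0.00003j
  m=-3: Y*=-0.45547 - 0.06243j  Y=-0.00056 - 0.00203j  product 0.00013 + 0.00096j
  m=-2: Y*=0.27984 + 0.02548j  Y=0.01823 + 0.02157j  product 0.00455 + 0.00650j
  m=-1: Y*=0.21610 + 0.00982j  Y=-0.21584 - 0.10019j  product -0.04566 - 0.02377j
  m=+0: Y*=-0.35679 + 0.00000j  Y=0.95899 + 0.00000j  product -0.34216 + 0.00000j
  m=+1: Y*=-0.21610 + 0.00982j  Y=0.21584 - 0.10019j  product -0.04566 + 0.02377j
  m=+2: Y*=0.27984 - 0.02548j  Y=0.01823 - 0.02157j  product 0.00455 - 0.00650j
  m=+3: Y*=0.45547 - 0.06243j  Y=0.00056 - 0.00203j  product 0.00013 - 0.00096j
  m=+4: Y*=0.30989 - 0.05691j  Y=-0.00002 - 0.00011j  product -0.00001 - 0.00003j
  m=+5: Y*=0.12456 - 0.02878j  Y=-0.00000 - 0.00000j  product -0.00000 - 0.00000j
  m=+6: Y*=0.02874 - 0.00803j  Y=-0.00000 - 0.00000j  product -0.00000 - 0.00000j
Total Σ_m = -0.42415 - 0.00000j. Multiply by 0.966644: -0.41000 - 0.00000j. P_6(cos γ) = -0.409997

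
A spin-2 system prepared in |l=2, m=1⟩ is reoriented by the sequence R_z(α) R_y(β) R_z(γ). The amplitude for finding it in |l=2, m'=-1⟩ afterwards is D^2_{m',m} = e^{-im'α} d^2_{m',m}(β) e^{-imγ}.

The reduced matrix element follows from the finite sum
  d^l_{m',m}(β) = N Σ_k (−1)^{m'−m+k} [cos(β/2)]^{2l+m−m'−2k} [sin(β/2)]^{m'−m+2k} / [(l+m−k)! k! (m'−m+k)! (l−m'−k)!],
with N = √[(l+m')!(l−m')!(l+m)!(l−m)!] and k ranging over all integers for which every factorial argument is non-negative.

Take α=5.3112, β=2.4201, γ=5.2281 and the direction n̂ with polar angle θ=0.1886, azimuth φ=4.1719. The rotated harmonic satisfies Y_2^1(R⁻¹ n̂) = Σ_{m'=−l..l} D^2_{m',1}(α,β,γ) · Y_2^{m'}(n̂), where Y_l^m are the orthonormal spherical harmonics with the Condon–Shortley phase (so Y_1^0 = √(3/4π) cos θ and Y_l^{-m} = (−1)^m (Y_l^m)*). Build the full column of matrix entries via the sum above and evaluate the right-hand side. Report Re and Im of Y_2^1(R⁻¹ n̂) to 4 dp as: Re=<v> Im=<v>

Need the full column D^2_{m',1} for m'=−2..2 at α=5.3112, β=2.4201, γ=5.2281.
cos(β/2)=0.352973, sin(β/2)=0.935634
d^2_{-2,1}: single k=3 term ⇒ +0.578214;  D = +0.364435-0.448908i
d^2_{-1,1}: k∈[2..3] ⇒ +0.327201 -0.766343 = -0.439142;  D = -0.437627-0.036451i
d^2_{0,1}: k∈[1..2] ⇒ +0.100787 -0.708164 = -0.607377;  D = -0.299530-0.528383i
d^2_{1,1}: k∈[0..1] ⇒ +0.015523 -0.327201 = -0.311679;  D = +0.137328-0.279794i
d^2_{2,1}: single k=0 term ⇒ -0.082292;  D = +0.081458-0.011690i
Y_2^{m'}(θ=0.1886,φ=4.1719) and Σ D·Y over m':
  (+0.3644-0.4489i)·(-0.0064-0.0120i)  (-0.4376-0.0365i)·(-0.0732+0.1220i)  (-0.2995-0.5284i)·(+0.5975+0.0000i)  (+0.1373-0.2798i)·(+0.0732+0.1220i)  (+0.0815-0.0117i)·(-0.0064+0.0120i)
Y_2^1(R⁻¹ n̂) = -0.106394-0.370619i

Re=-0.1064 Im=-0.3706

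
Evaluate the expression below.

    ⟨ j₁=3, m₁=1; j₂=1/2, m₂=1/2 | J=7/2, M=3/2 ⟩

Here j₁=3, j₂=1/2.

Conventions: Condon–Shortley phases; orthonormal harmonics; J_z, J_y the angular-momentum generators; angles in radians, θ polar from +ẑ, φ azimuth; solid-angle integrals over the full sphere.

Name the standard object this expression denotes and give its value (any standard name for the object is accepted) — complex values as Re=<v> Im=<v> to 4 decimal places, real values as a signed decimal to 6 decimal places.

This is a Clebsch–Gordan (vector-coupling) coefficient.
j₁+j₂−J=0  J+j₁−j₂=6  J−j₁+j₂=1  j₁+j₂+J+1=8
(j₁±m₁, j₂±m₂, J±M) = (4,2,1,0,5,2)
P² = 11520/7
sum k=0..0:
  [0] +1/48 = 1/48
S = 1/48
C² = P²·S² = 5/7 ; C = +0.845154

Clebsch–Gordan coefficient, +√(5/7) ≈ +0.845154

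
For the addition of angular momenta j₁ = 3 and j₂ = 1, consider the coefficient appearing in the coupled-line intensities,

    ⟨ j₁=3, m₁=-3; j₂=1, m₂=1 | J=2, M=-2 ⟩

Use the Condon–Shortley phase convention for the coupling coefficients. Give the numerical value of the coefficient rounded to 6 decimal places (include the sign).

+0.845154

√[5·2!4!0!/7! · 0!6!2!0!0!4!] = √(11520/7)
  +(−1)^2/∏(2,0,4,0,0,0)! = 1/48  (running 1/48)
⟨..|..⟩ = √(11520/7)·(1/48) = +0.845154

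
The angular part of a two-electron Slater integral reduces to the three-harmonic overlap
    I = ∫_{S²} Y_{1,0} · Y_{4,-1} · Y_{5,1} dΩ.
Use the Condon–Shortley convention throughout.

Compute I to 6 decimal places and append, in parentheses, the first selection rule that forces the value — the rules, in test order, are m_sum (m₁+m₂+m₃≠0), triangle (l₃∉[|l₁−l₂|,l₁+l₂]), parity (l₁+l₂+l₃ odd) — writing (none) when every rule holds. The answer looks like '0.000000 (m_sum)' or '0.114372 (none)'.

m-sum 0 ✓  L=10 even ✓  3≤5≤5 ✓
Π(2lᵢ+1) = 3×9×11 = 297
triangle coeff Δ(1,4,5) = 1/495
Σ_t [0,0]: t=0:+1/576 = 1/576
(3j)²=5/99 [(1 4 5; 0 0 0)], sign=-1
Σ_t [0,0]: t=0:+1/720 = 1/720
(3j)²=8/165 [(1 4 5; 0 -1 1)], sign=+1
⇒ 4πI² = 8/11
I = (-1)√(8/11/(4π)) = -0.24057125
No selection rule forces the value: the integral is nonzero (none).

-0.240571 (none)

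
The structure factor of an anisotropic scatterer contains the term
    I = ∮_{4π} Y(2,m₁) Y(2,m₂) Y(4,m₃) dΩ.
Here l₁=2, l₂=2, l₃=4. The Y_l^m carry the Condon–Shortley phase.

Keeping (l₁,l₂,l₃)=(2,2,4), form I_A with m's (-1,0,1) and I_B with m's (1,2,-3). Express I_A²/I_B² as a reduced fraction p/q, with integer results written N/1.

6/7

l's match ⇒ only the (l;m) 3-j factors differ between A and B.
A: triangle coeff Δ(2,2,4) = 1/630; Σ_t [0,0]: t=0:+1/24 = 1/24; (3j)²=1/21 [(2 2 4; -1 0 1)], sign=-1
B: triangle coeff Δ(2,2,4) = 1/630; Σ_t [0,0]: t=0:+1/144 = 1/144; (3j)²=1/18 [(2 2 4; 1 2 -3)], sign=-1
I_A²/I_B² = (1/21)/(1/18) = 6/7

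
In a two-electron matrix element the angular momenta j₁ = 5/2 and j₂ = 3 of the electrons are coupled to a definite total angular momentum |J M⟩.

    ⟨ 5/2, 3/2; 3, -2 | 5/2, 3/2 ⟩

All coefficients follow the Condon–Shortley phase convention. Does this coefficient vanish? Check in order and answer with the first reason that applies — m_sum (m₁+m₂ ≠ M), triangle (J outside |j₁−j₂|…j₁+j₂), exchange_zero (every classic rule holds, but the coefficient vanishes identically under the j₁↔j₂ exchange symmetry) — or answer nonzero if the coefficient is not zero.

m-sum: m₁+m₂ = 3/2+(-2) = -1/2, M = 3/2  ✗ ⇒ coefficient is 0

m_sum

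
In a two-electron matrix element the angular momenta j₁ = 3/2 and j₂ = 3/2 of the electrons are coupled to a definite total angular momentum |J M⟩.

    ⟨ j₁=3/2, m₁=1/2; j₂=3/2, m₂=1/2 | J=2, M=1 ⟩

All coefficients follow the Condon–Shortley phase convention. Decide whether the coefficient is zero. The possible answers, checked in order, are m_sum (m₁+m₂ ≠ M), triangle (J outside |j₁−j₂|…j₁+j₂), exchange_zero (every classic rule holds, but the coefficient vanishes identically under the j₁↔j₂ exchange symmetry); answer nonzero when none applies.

exchange_zero

m-sum: m₁+m₂ = 1/2+1/2 = 1, M = 1  ✓
triangle: |j₁−j₂| = 0 ≤ J = 2 ≤ j₁+j₂ = 3  ✓
exchange: j₁=j₂ and m₁=m₂, and (−1)^(j₁+j₂−J) = (−1)^1 = −1 forces ⟨j₁m₁;j₂m₂|JM⟩ = −⟨j₂m₂;j₁m₁|JM⟩ = −⟨j₁m₁;j₂m₂|JM⟩ ⇒ the coefficient vanishes identically
Racah sum check: Σ_k collapses to 0 ⇒ CG = 0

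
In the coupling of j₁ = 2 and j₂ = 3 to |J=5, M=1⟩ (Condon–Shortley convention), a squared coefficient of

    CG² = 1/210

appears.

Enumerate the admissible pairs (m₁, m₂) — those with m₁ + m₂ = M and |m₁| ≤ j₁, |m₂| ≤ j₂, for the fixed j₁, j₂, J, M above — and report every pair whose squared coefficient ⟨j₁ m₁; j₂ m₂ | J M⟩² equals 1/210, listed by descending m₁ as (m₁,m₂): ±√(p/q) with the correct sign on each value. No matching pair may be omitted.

Admissible pairs with m₁+m₂ = M = 1: (-2,3), (-1,2), (0,1), (1,0), (2,-1)
  (m₁,m₂)=(2,-1): CG² = 1/14, CG = +√(1/14)
  (m₁,m₂)=(1,0): CG² = 8/21, CG = +√(8/21)
  (m₁,m₂)=(0,1): CG² = 3/7, CG = +√(3/7)
  (m₁,m₂)=(-1,2): CG² = 4/35, CG = +√(4/35)
  (m₁,m₂)=(-2,3): CG² = 1/210, CG = +√(1/210)   ← matches the target
Pairs with CG² = 1/210: (-2,3): +√(1/210)

(-2,3): +√(1/210)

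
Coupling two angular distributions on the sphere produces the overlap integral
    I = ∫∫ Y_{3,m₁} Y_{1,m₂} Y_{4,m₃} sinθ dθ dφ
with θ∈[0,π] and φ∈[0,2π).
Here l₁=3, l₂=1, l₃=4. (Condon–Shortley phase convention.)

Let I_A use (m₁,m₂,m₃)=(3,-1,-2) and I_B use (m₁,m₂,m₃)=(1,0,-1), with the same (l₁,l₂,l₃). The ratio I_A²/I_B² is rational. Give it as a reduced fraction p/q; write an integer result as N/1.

Same 3,1,4: normalisation and zero-m 3j drop out of the ratio.
A: Δ: 0! 6! 2! / 9! → 1/252; sum: t=0:+1/1440 = 1/1440; 3j²(3 1 4; 3 -1 -2) = Δ·Π!·Σ² = 1/252  (sign +1)
B: Δ: 0! 6! 2! / 9! → 1/252; sum: t=0:+1/48 = 1/48; 3j²(3 1 4; 1 0 -1) = Δ·Π!·Σ² = 5/84  (sign -1)
I_A²/I_B² = (1/252)/(5/84) = 1/15

1/15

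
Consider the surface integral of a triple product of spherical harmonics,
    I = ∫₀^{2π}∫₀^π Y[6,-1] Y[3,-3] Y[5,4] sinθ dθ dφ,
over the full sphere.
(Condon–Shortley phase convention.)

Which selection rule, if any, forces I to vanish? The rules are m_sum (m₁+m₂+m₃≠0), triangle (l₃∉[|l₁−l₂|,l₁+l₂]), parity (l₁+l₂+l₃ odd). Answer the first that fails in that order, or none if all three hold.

Σmᵢ = 0  ✓
l₃∈[|l₁−l₂|,l₁+l₂]=[3,9], have l₃=5  ✓
Σlᵢ = 14 ⇒ even  ✓

none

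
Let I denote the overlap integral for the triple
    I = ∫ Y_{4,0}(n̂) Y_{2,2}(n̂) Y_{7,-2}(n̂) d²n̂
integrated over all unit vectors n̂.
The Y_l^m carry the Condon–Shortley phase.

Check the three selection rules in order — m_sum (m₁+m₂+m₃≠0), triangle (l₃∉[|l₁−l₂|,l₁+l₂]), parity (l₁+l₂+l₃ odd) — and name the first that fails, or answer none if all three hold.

azimuthal sum: 0 + 2 − 2 = 0  ✓
l₃ must lie in [2,6]; have l₃=7  ✗
L = 4 + 2 + 7 = 13 (odd)

triangle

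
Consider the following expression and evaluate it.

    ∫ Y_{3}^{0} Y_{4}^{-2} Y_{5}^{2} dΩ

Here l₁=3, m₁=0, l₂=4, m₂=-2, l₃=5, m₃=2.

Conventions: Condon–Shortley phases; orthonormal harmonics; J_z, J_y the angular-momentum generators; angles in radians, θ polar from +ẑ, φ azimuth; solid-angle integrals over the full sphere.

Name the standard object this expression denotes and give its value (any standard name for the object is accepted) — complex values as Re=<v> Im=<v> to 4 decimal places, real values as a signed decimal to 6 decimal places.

Gaunt coefficient, +0.022664

This is a Gaunt coefficient — the integral of a triple product of spherical harmonics over the sphere.
Checks pass: Σm=0; 12 even; l₃=5∈[1,7].
(2·3+1)(2·4+1)(2·5+1) = 693
Δ: 2! 4! 6! / 13! → 1/180180
sum: t=0:+1/576 t=1:−1/144 t=2:+1/576 = -1/288
3j²(3 4 5; 0 0 0) = Δ·Π!·Σ² = 20/1001  (sign +1)
sum: t=0:+1/576 t=1:−1/480 t=2:+1/8640 = -1/4320
3j²(3 4 5; 0 -2 2) = Δ·Π!·Σ² = 1/2145  (sign +1)
combine: 4πI² = 693·20/1001·1/2145 = 12/1859
take √, sign +1: I = 0.02266449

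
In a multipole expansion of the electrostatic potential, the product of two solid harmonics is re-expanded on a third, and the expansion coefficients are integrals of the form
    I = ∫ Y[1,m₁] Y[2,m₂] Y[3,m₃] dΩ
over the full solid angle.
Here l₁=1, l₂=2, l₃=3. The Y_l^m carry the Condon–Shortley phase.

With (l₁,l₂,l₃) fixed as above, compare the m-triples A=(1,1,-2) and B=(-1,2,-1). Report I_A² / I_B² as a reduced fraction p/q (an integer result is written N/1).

Same 1,2,3: normalisation and zero-m 3j drop out of the ratio.
A: Δ: 0! 2! 4! / 7! → 1/105; sum: t=0:+1/12 = 1/12; 3j²(1 2 3; 1 1 -2) = Δ·Π!·Σ² = 2/21  (sign -1)
B: Δ: 0! 2! 4! / 7! → 1/105; sum: t=0:+1/48 = 1/48; 3j²(1 2 3; -1 2 -1) = Δ·Π!·Σ² = 1/105  (sign +1)
I_A²/I_B² = (2/21)/(1/105) = 10/1

10/1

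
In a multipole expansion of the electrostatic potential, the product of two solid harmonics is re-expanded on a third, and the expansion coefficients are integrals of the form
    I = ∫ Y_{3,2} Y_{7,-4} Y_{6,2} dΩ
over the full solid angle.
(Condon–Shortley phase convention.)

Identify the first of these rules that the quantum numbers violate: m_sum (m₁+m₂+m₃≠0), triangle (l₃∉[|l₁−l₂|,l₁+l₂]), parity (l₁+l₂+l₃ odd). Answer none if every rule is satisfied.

azimuthal sum: 2 − 4 + 2 = 0  ✓
4 ≤ 6 ≤ 10 (triangle on l)  ✓
L = 3 + 7 + 6 = 16 (even)  ✓

none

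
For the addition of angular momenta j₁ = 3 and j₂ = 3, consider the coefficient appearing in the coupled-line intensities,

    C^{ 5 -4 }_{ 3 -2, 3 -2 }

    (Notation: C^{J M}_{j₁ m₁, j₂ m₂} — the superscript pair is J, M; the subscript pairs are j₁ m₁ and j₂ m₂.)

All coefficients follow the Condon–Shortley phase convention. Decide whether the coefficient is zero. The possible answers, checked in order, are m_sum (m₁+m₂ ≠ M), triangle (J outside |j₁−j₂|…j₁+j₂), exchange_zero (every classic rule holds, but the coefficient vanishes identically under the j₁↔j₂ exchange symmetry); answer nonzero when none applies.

exchange_zero

m-sum: m₁+m₂ = -2+(-2) = -4, M = -4  ✓
triangle: |j₁−j₂| = 0 ≤ J = 5 ≤ j₁+j₂ = 6  ✓
exchange: j₁=j₂ and m₁=m₂, and (−1)^(j₁+j₂−J) = (−1)^1 = −1 forces ⟨j₁m₁;j₂m₂|JM⟩ = −⟨j₂m₂;j₁m₁|JM⟩ = −⟨j₁m₁;j₂m₂|JM⟩ ⇒ the coefficient vanishes identically
Racah sum check: Σ_k collapses to 0 ⇒ CG = 0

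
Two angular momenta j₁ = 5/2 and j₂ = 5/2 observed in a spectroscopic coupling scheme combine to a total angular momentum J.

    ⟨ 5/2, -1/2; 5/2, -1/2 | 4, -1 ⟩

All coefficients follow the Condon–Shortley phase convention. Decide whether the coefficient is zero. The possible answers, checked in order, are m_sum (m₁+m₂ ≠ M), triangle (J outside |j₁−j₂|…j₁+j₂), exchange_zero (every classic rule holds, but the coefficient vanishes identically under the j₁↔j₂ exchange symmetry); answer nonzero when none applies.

m-sum: m₁+m₂ = -1/2+(-1/2) = -1, M = -1  ✓
triangle: |j₁−j₂| = 0 ≤ J = 4 ≤ j₁+j₂ = 5  ✓
exchange: j₁=j₂ and m₁=m₂, and (−1)^(j₁+j₂−J) = (−1)^1 = −1 forces ⟨j₁m₁;j₂m₂|JM⟩ = −⟨j₂m₂;j₁m₁|JM⟩ = −⟨j₁m₁;j₂m₂|JM⟩ ⇒ the coefficient vanishes identically
Racah sum check: Σ_k collapses to 0 ⇒ CG = 0

exchange_zero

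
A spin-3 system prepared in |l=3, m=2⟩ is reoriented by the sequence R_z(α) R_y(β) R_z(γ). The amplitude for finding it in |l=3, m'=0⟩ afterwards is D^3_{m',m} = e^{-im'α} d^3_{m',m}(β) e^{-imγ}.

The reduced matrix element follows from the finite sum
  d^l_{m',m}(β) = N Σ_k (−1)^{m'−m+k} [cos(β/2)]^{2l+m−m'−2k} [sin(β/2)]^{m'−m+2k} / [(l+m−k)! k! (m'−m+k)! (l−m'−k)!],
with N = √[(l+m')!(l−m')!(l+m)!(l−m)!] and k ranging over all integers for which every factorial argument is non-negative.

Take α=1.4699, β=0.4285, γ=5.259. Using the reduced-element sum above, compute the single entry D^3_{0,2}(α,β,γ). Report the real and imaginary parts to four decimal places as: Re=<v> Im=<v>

First d^3_{0,2}(β=0.4285), then the phase factors e^{-i(0)α} and e^{-i(2)γ}:
Half-angle: c=0.977136, s=0.212615. N=√(6·6·120·1)=65.726707
Admissible k: 2..3 (factorial args all ≥0)
  k=2: (−1)^0·65.7267/(12)·0.9771^4·0.2126^2 = +0.225719
  k=3: (−1)^1·65.7267/(12)·0.9771^2·0.2126^4 = -0.010687
d^3_{0,2}(0.4285) = +0.225719 -0.010687 = +0.215032
Phases: e^{-i·(0)·1.4699}=+1.000000+0.000000i, e^{-i·(2)·5.2590}=-0.459626+0.888112i ⇒ D=-0.098834+0.190972i

Re=-0.0988 Im=0.1910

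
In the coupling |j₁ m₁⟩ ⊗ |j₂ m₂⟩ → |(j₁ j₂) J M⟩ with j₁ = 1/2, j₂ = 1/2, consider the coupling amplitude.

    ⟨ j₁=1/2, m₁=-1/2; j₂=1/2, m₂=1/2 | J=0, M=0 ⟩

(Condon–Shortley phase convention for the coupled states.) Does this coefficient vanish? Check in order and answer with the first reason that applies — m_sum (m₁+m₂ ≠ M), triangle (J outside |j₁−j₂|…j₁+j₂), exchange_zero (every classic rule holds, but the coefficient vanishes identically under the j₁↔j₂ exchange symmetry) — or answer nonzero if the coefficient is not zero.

m-sum: m₁+m₂ = -1/2+1/2 = 0, M = 0  ✓
triangle: |j₁−j₂| = 0 ≤ J = 0 ≤ j₁+j₂ = 1  ✓
exchange: j₁≠j₂ or m₁≠m₂ — the exchange symmetry imposes no constraint here
value check: CG = −√(1/2) = -0.707107 ≠ 0

nonzero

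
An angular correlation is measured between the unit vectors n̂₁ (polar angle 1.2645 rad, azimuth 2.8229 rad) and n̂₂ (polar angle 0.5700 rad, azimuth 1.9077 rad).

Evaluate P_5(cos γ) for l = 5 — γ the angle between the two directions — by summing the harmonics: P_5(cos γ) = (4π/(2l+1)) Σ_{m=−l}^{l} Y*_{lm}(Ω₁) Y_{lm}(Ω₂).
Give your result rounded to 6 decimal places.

-0.071674

Addition theorem: P_5(cos γ) = (4π/11) Σ_m Y*_{lm}(Ω₁) Y_{lm}(Ω₂), m = −5…5:
  m=-5: Y*=0.00829 + 0.36562j  Y=-0.02110 + 0.00241j  product -0.00106 - 0.00770j
  m=-4: Y*=0.10669 - 0.34983j  Y=0.02319 - 0.10218j  product -0.03327 - 0.01902j
  m=-3: Y*=0.03143 - 0.04451j  Y=0.24775 + 0.15535j  product 0.01470 - 0.00615j
  m=-2: Y*=-0.27151 + 0.20105j  Y=-0.36573 + 0.29202j  product 0.04059 - 0.15282j
  m=-1: Y*=0.02879 - 0.00950j  Y=-0.09296 - 0.26541j  product -0.00520 - 0.00676j
  m=+0: Y*=0.32289 + 0.00000j  Y=-0.29194 + 0.00000j  product -0.09426 + 0.00000j
  m=+1: Y*=-0.02879 - 0.00950j  Y=0.09296 - 0.26541j  product -0.00520 + 0.00676j
  m=+2: Y*=-0.27151 - 0.20105j  Y=-0.36573 - 0.29202j  product 0.04059 + 0.15282j
  m=+3: Y*=-0.03143 - 0.04451j  Y=-0.24775 + 0.15535j  product 0.01470 + 0.00615j
  m=+4: Y*=0.10669 + 0.34983j  Y=0.02319 + 0.10218j  product -0.03327 + 0.01902j
  m=+5: Y*=-0.00829 + 0.36562j  Y=0.02110 + 0.00241j  product -0.00106 + 0.00770j
Accumulated sum -0.06274 - 0.00000j; after 4π/(2l+1) scaling, -0.07167 - 0.00000j ⇒ P_5 = -0.071674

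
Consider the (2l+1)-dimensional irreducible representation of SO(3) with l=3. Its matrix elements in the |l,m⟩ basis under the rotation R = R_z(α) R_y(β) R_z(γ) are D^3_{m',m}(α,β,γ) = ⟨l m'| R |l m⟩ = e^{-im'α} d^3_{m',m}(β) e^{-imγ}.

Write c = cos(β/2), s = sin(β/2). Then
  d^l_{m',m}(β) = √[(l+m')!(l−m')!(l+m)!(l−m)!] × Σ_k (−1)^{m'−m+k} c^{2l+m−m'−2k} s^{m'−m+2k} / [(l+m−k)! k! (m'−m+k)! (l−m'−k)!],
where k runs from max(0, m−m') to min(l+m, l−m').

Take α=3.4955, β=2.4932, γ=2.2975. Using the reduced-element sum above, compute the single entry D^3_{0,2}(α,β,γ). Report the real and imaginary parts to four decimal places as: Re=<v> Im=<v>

Re=0.0466 Im=-0.3953

D^3_{0,2}(3.4955,2.4932,2.2975) = e^{-i·0·3.4955}·d^3_{0,2}(2.4932)·e^{-i·2·2.2975}. Compute d first:
With c≡cos(β/2)=0.318547 and s≡sin(β/2)=0.947907, N=[6·6·120·1]^{1/2}=65.726707
Admissible k: 2..3 (factorial args all ≥0)
  k=2: (−1)^0·65.7267/(12)·0.3185^4·0.9479^2 = +0.050674
  k=3: (−1)^1·65.7267/(12)·0.3185^2·0.9479^4 = -0.448715
d^3_{0,2}(2.4932) = +0.050674 -0.448715 = -0.398041
Attach z-rotation phases: D = e^{-i(0)(3.4955)}·(-0.398041)·e^{-i(2)(2.2975)} = +0.046618-0.395302i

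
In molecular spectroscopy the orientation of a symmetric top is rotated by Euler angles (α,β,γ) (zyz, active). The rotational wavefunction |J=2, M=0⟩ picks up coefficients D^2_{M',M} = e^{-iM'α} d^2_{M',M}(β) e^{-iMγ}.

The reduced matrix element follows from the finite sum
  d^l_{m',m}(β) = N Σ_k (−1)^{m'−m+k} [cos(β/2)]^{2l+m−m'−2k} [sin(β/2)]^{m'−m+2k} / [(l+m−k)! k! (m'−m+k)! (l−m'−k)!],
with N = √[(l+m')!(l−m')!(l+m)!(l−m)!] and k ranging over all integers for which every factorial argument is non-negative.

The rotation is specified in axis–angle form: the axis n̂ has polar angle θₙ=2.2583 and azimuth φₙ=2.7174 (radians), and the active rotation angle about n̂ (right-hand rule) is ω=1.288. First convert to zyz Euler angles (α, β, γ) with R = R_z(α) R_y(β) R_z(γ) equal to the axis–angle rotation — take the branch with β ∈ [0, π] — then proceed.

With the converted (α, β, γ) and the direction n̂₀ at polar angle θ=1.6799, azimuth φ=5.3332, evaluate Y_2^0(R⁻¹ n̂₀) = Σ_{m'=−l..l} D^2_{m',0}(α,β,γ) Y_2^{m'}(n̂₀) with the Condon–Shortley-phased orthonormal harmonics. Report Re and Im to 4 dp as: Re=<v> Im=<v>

Re=-0.2998 Im=0.0000

Axis–angle → zyz. n̂ = (sinθₙcosφₙ, sinθₙsinφₙ, cosθₙ) = (-0.704337, +0.318086, -0.634610), ω = 1.2880.
R = I cosω + sinω [n̂]ₓ + (1−cosω) n̂n̂ᵀ gives
  R = [+0.636703, +0.447879, +0.627705; -0.770926, +0.351988, +0.530827; +0.016802, -0.821894, +0.569393]
β = atan2(√(R₁₃²+R₂₃²), R₃₃) = 0.965029; α = atan2(R₂₃, R₁₃) mod 2π = 0.701971; γ = atan2(R₃₂, −R₃₁) mod 2π = 4.691949
Need the full column D^2_{m',0} for m'=−2..2 at α=0.7020, β=0.9650, γ=4.6919.
cos(β/2)=0.885831, sin(β/2)=0.464008
d^2_{-2,0}: single k=2 term ⇒ +0.413836;  D = +0.068730+0.408089i
d^2_{-1,0}: k∈[1..2] ⇒ +0.790048 -0.216772 = +0.573277;  D = +0.437737+0.370178i
d^2_{0,0}: k∈[0..2] ⇒ +0.615749 -0.675791 +0.046356 = -0.013687;  D = -0.013687+0.000000i
d^2_{1,0}: k∈[0..1] ⇒ -0.790048 +0.216772 = -0.573277;  D = -0.437737+0.370178i
d^2_{2,0}: single k=0 term ⇒ +0.413836;  D = +0.068730-0.408089i
Y_2^{m'}(θ=1.6799,φ=5.3332) and Σ D·Y over m':
  (+0.0687+0.4081i)·(-0.1234+0.3612i)  (+0.4377+0.3702i)·(-0.0486-0.0680i)  (-0.0137+0.0000i)·(-0.3042+0.0000i)  (-0.4377+0.3702i)·(+0.0486-0.0680i)  (+0.0687-0.4081i)·(-0.1234-0.3612i)
Y_2^0(R⁻¹ n̂) = -0.299829+0.000000i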